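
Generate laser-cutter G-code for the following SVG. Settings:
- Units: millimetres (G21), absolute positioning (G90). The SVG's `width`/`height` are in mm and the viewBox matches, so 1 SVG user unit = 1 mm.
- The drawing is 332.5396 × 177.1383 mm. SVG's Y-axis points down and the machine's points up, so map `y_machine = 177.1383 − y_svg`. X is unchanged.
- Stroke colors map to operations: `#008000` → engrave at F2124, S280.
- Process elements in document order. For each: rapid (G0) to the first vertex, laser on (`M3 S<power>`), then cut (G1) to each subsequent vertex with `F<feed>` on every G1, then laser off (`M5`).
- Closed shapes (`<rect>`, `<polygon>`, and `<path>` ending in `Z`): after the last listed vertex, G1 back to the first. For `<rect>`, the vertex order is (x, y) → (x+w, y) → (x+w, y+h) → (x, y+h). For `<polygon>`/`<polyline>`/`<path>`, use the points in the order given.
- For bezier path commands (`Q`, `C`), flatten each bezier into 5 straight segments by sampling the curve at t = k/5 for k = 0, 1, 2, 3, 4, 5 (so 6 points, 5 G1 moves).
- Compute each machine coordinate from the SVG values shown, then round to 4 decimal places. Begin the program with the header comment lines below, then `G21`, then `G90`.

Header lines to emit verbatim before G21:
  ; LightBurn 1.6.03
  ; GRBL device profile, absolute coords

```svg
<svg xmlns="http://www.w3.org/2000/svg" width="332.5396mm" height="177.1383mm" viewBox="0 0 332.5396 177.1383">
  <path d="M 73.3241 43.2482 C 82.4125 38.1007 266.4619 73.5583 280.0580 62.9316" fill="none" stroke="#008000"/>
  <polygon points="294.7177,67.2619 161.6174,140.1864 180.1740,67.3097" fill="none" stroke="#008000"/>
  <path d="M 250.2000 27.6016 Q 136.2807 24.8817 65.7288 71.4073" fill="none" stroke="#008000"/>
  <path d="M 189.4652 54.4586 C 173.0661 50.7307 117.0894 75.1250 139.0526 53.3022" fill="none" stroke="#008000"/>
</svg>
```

1 u = 1 mm; y_m = 177.1383 − y.

[1] `<path>` cubic bezier, #008000→engrave S280 F2124: (73.3241,133.8901) → (97.0091,132.7995) → (146.1049,126.1248) → (204.0316,118.0270) → (254.2093,112.6673) → (280.0580,114.2067)

[2] `<polygon>` closed polygon, #008000→engrave S280 F2124: (294.7177,109.8764) → (161.6174,36.9519) → (180.1740,109.8286) → (294.7177,109.8764) (closed)

[3] `<path>` quadratic bezier, #008000→engrave S280 F2124: (250.2000,149.5367) → (206.3670,148.6548) → (166.0033,143.8333) → (129.1091,135.0722) → (95.6843,122.3714) → (65.7288,105.7310)

[4] `<path>` cubic bezier, #008000→engrave S280 F2124: (189.4652,122.6797) → (175.8166,122.1365) → (158.3102,118.4122) → (142.5868,115.0752) → (134.2873,115.6938) → (139.0526,123.8361)

; LightBurn 1.6.03
; GRBL device profile, absolute coords
G21
G90
G0 X73.3241 Y133.8901
M3 S280
G1 X97.0091 Y132.7995 F2124
G1 X146.1049 Y126.1248 F2124
G1 X204.0316 Y118.0270 F2124
G1 X254.2093 Y112.6673 F2124
G1 X280.0580 Y114.2067 F2124
M5
G0 X294.7177 Y109.8764
M3 S280
G1 X161.6174 Y36.9519 F2124
G1 X180.1740 Y109.8286 F2124
G1 X294.7177 Y109.8764 F2124
M5
G0 X250.2000 Y149.5367
M3 S280
G1 X206.3670 Y148.6548 F2124
G1 X166.0033 Y143.8333 F2124
G1 X129.1091 Y135.0722 F2124
G1 X95.6843 Y122.3714 F2124
G1 X65.7288 Y105.7310 F2124
M5
G0 X189.4652 Y122.6797
M3 S280
G1 X175.8166 Y122.1365 F2124
G1 X158.3102 Y118.4122 F2124
G1 X142.5868 Y115.0752 F2124
G1 X134.2873 Y115.6938 F2124
G1 X139.0526 Y123.8361 F2124
M5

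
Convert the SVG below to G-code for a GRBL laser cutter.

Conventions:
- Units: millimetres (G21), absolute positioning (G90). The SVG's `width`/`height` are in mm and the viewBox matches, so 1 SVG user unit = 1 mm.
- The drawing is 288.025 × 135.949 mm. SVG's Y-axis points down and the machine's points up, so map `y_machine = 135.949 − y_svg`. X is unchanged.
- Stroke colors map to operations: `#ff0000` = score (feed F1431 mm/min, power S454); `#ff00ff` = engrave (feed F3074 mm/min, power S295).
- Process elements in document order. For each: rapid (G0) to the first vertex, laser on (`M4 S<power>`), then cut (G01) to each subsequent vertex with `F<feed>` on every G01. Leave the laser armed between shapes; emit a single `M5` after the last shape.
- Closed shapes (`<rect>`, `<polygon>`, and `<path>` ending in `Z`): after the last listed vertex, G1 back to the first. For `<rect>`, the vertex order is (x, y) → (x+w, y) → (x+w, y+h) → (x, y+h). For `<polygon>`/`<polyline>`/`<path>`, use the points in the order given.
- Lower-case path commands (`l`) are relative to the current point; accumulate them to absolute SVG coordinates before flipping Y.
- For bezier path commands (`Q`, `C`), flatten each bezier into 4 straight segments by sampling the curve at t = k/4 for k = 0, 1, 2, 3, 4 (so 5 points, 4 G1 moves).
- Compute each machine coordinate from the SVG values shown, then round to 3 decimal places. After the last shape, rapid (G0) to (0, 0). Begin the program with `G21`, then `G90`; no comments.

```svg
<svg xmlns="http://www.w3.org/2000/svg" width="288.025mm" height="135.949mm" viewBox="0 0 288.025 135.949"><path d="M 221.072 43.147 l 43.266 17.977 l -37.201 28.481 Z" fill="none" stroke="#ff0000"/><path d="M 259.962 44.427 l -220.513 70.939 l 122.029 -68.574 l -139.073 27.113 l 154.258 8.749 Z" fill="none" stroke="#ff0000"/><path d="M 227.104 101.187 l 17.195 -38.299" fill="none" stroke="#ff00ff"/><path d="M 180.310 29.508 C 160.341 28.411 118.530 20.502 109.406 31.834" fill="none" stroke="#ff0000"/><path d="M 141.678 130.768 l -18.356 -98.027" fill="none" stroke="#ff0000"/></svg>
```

G21
G90
G0 X221.072 Y92.802
M4 S454
G01 X264.338 Y74.825 F1431
G01 X227.137 Y46.344 F1431
G01 X221.072 Y92.802 F1431
G0 X259.962 Y91.522
M4 S454
G01 X39.449 Y20.583 F1431
G01 X161.478 Y89.157 F1431
G01 X22.405 Y62.044 F1431
G01 X176.663 Y53.295 F1431
G01 X259.962 Y91.522 F1431
G0 X227.104 Y34.762
M4 S295
G01 X244.299 Y73.061 F3074
G0 X180.310 Y106.441
M4 S454
G01 X162.090 Y108.134 F1431
G01 X140.791 Y109.939 F1431
G01 X121.526 Y109.413 F1431
G01 X109.406 Y104.115 F1431
G0 X141.678 Y5.181
M4 S454
G01 X123.322 Y103.208 F1431
M5
G0 X0.000 Y0.000

1 u = 1 mm; y_m = 135.949 − y.

[1] `<path>` regular polygon, #ff0000→score S454 F1431: (221.072,92.802) → (264.338,74.825) → (227.137,46.344) → (221.072,92.802) (closed)

[2] `<path>` closed polygon, #ff0000→score S454 F1431: (259.962,91.522) → (39.449,20.583) → (161.478,89.157) → (22.405,62.044) → (176.663,53.295) → (259.962,91.522) (closed)

[3] `<path>` line segment, #ff00ff→engrave S295 F3074: (227.104,34.762) → (244.299,73.061)

[4] `<path>` cubic bezier, #ff0000→score S454 F1431: (180.310,106.441) → (162.090,108.134) → (140.791,109.939) → (121.526,109.413) → (109.406,104.115)

[5] `<path>` line segment, #ff0000→score S454 F1431: (141.678,5.181) → (123.322,103.208)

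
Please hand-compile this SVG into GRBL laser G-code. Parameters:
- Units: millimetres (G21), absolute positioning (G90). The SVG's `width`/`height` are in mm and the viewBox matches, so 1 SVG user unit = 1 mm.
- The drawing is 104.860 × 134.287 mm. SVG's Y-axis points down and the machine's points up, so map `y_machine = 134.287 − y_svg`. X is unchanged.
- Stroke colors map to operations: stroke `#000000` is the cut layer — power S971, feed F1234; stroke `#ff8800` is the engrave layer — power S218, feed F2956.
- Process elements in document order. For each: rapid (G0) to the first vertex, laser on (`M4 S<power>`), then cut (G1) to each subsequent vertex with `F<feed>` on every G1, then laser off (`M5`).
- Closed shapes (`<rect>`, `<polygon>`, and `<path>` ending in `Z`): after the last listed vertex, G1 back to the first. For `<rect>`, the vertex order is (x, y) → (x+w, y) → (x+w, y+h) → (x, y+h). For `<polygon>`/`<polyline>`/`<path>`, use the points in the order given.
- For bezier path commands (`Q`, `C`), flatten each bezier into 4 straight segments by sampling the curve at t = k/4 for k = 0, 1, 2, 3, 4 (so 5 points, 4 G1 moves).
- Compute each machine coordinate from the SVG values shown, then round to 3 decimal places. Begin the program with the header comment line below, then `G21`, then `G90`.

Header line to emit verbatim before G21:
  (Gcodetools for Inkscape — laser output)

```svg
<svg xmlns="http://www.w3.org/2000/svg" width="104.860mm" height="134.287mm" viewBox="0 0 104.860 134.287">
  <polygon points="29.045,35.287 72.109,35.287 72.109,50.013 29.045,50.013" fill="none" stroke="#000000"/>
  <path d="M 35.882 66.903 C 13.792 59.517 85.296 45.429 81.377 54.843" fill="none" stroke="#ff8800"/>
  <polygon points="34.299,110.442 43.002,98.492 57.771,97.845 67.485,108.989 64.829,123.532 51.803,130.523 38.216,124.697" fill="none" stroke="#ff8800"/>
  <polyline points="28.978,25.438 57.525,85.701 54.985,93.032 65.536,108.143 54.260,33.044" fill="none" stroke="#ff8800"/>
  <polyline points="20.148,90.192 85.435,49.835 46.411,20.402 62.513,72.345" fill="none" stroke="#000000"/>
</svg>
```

viewBox `0 0 104.860 134.287` with mm width/height → 1 unit = 1 mm. Flip: y_m = 134.287 − y_svg.

**Shape 1** — `<polygon>` rectangle, stroke `#000000` → cut (S971, F1234). Machine vertices: (29.045,99.000) → (72.109,99.000) → (72.109,84.274) → (29.045,84.274) → (29.045,99.000). Closed: final G1 returns to the first vertex.

**Shape 2** — `<path>` cubic bezier, stroke `#ff8800` → engrave (S218, F2956). Control points (SVG): P0=(35.882,66.903), P1=(13.792,59.517), P2=(85.296,45.429), P3=(81.377,54.843); sampled at t=k/4. Machine vertices: (35.882,67.384) → (34.222,73.708) → (51.815,79.714) → (72.815,82.570) → (81.377,79.444). Open path.

**Shape 3** — `<polygon>` regular polygon, stroke `#ff8800` → engrave (S218, F2956). Machine vertices: (34.299,23.845) → (43.002,35.795) → (57.771,36.442) → (67.485,25.298) → (64.829,10.755) → (51.803,3.764) → (38.216,9.590) → (34.299,23.845). Closed: final G1 returns to the first vertex.

**Shape 4** — `<polyline>` open polyline, stroke `#ff8800` → engrave (S218, F2956). Machine vertices: (28.978,108.849) → (57.525,48.586) → (54.985,41.255) → (65.536,26.144) → (54.260,101.243). Open path.

**Shape 5** — `<polyline>` open polyline, stroke `#000000` → cut (S971, F1234). Machine vertices: (20.148,44.095) → (85.435,84.452) → (46.411,113.885) → (62.513,61.942). Open path.

(Gcodetools for Inkscape — laser output)
G21
G90
G0 X29.045 Y99.000
M4 S971
G1 X72.109 Y99.000 F1234
G1 X72.109 Y84.274 F1234
G1 X29.045 Y84.274 F1234
G1 X29.045 Y99.000 F1234
M5
G0 X35.882 Y67.384
M4 S218
G1 X34.222 Y73.708 F2956
G1 X51.815 Y79.714 F2956
G1 X72.815 Y82.570 F2956
G1 X81.377 Y79.444 F2956
M5
G0 X34.299 Y23.845
M4 S218
G1 X43.002 Y35.795 F2956
G1 X57.771 Y36.442 F2956
G1 X67.485 Y25.298 F2956
G1 X64.829 Y10.755 F2956
G1 X51.803 Y3.764 F2956
G1 X38.216 Y9.590 F2956
G1 X34.299 Y23.845 F2956
M5
G0 X28.978 Y108.849
M4 S218
G1 X57.525 Y48.586 F2956
G1 X54.985 Y41.255 F2956
G1 X65.536 Y26.144 F2956
G1 X54.260 Y101.243 F2956
M5
G0 X20.148 Y44.095
M4 S971
G1 X85.435 Y84.452 F1234
G1 X46.411 Y113.885 F1234
G1 X62.513 Y61.942 F1234
M5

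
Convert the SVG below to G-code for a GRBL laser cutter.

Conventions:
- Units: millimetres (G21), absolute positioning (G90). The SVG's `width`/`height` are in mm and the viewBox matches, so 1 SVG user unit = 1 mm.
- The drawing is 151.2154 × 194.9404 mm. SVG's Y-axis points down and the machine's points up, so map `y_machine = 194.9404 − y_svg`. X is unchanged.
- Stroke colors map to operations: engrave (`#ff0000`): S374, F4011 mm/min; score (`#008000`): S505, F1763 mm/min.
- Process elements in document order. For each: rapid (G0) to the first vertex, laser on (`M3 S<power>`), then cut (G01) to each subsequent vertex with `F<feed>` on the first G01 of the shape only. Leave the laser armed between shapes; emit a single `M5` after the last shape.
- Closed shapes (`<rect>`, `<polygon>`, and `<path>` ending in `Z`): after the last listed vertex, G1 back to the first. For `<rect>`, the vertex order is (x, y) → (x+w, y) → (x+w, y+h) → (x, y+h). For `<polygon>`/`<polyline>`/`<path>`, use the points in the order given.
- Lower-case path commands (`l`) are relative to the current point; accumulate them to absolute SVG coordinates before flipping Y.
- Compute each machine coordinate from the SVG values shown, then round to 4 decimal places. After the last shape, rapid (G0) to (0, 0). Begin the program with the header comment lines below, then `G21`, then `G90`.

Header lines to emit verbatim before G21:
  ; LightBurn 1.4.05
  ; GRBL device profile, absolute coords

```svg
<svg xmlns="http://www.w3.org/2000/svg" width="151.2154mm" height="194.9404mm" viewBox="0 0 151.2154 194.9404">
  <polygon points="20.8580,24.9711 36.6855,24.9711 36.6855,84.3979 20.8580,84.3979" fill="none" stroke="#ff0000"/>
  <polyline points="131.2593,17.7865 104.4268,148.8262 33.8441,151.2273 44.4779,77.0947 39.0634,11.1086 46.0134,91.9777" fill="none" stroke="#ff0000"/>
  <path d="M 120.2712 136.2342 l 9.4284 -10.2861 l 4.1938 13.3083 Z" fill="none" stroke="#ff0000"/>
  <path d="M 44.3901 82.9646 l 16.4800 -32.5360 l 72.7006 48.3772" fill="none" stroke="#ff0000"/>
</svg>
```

Since the viewBox matches the mm dimensions, user units are millimetres directly. The only transform is the Y-flip y_m = 194.9404 − y_svg.

Shape 1 is a rectangle drawn with `<polygon>`. Its stroke #ff0000 means engrave at S374, F4011. After flipping Y the toolpath is (20.8580,169.9693) → (36.6855,169.9693) → (36.6855,110.5425) → (20.8580,110.5425) → (20.8580,169.9693), returning to the start.

Shape 2 is a open polyline drawn with `<polyline>`. Its stroke #ff0000 means engrave at S374, F4011. After flipping Y the toolpath is (131.2593,177.1539) → (104.4268,46.1142) → (33.8441,43.7131) → (44.4779,117.8457) → (39.0634,183.8318) → (46.0134,102.9627).

Shape 3 is a regular polygon drawn with `<path>`. Its stroke #ff0000 means engrave at S374, F4011. After flipping Y the toolpath is (120.2712,58.7062) → (129.6996,68.9923) → (133.8934,55.6840) → (120.2712,58.7062), returning to the start.

Shape 4 is a open polyline drawn with `<path>`. Its stroke #ff0000 means engrave at S374, F4011. After flipping Y the toolpath is (44.3901,111.9758) → (60.8701,144.5118) → (133.5707,96.1346).

; LightBurn 1.4.05
; GRBL device profile, absolute coords
G21
G90
G0 X20.8580 Y169.9693
M3 S374
G01 X36.6855 Y169.9693 F4011
G01 X36.6855 Y110.5425
G01 X20.8580 Y110.5425
G01 X20.8580 Y169.9693
G0 X131.2593 Y177.1539
M3 S374
G01 X104.4268 Y46.1142 F4011
G01 X33.8441 Y43.7131
G01 X44.4779 Y117.8457
G01 X39.0634 Y183.8318
G01 X46.0134 Y102.9627
G0 X120.2712 Y58.7062
M3 S374
G01 X129.6996 Y68.9923 F4011
G01 X133.8934 Y55.6840
G01 X120.2712 Y58.7062
G0 X44.3901 Y111.9758
M3 S374
G01 X60.8701 Y144.5118 F4011
G01 X133.5707 Y96.1346
M5
G0 X0.0000 Y0.0000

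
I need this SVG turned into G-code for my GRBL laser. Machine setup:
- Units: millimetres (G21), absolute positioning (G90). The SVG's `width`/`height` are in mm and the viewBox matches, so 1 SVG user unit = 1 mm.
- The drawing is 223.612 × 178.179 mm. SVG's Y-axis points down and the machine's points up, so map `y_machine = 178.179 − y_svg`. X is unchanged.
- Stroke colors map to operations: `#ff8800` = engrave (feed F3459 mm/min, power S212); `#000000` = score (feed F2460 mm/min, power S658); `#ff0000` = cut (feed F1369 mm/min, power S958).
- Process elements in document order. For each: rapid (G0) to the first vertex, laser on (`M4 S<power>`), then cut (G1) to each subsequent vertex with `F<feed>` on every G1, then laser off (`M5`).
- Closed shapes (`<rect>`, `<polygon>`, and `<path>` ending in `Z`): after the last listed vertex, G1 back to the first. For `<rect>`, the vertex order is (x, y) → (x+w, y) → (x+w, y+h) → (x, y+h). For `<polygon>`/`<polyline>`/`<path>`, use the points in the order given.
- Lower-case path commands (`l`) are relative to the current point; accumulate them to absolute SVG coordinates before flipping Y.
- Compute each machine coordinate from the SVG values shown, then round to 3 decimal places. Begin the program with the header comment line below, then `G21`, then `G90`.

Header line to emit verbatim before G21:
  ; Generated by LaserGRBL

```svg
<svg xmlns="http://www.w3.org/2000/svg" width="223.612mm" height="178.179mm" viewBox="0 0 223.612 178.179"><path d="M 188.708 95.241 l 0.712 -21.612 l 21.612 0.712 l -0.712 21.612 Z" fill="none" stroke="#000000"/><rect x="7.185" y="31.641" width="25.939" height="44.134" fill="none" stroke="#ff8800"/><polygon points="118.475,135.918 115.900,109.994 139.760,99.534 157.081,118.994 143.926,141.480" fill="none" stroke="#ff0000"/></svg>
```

; Generated by LaserGRBL
G21
G90
G0 X188.708 Y82.938
M4 S658
G1 X189.420 Y104.550 F2460
G1 X211.032 Y103.838 F2460
G1 X210.320 Y82.226 F2460
G1 X188.708 Y82.938 F2460
M5
G0 X7.185 Y146.538
M4 S212
G1 X33.124 Y146.538 F3459
G1 X33.124 Y102.404 F3459
G1 X7.185 Y102.404 F3459
G1 X7.185 Y146.538 F3459
M5
G0 X118.475 Y42.261
M4 S958
G1 X115.900 Y68.185 F1369
G1 X139.760 Y78.645 F1369
G1 X157.081 Y59.185 F1369
G1 X143.926 Y36.699 F1369
G1 X118.475 Y42.261 F1369
M5

1 u = 1 mm; y_m = 178.179 − y.

[1] `<path>` regular polygon, #000000→score S658 F2460: (188.708,82.938) → (189.420,104.550) → (211.032,103.838) → (210.320,82.226) → (188.708,82.938) (closed)

[2] `<rect>` rectangle, #ff8800→engrave S212 F3459: (7.185,146.538) → (33.124,146.538) → (33.124,102.404) → (7.185,102.404) → (7.185,146.538) (closed)

[3] `<polygon>` regular polygon, #ff0000→cut S958 F1369: (118.475,42.261) → (115.900,68.185) → (139.760,78.645) → (157.081,59.185) → (143.926,36.699) → (118.475,42.261) (closed)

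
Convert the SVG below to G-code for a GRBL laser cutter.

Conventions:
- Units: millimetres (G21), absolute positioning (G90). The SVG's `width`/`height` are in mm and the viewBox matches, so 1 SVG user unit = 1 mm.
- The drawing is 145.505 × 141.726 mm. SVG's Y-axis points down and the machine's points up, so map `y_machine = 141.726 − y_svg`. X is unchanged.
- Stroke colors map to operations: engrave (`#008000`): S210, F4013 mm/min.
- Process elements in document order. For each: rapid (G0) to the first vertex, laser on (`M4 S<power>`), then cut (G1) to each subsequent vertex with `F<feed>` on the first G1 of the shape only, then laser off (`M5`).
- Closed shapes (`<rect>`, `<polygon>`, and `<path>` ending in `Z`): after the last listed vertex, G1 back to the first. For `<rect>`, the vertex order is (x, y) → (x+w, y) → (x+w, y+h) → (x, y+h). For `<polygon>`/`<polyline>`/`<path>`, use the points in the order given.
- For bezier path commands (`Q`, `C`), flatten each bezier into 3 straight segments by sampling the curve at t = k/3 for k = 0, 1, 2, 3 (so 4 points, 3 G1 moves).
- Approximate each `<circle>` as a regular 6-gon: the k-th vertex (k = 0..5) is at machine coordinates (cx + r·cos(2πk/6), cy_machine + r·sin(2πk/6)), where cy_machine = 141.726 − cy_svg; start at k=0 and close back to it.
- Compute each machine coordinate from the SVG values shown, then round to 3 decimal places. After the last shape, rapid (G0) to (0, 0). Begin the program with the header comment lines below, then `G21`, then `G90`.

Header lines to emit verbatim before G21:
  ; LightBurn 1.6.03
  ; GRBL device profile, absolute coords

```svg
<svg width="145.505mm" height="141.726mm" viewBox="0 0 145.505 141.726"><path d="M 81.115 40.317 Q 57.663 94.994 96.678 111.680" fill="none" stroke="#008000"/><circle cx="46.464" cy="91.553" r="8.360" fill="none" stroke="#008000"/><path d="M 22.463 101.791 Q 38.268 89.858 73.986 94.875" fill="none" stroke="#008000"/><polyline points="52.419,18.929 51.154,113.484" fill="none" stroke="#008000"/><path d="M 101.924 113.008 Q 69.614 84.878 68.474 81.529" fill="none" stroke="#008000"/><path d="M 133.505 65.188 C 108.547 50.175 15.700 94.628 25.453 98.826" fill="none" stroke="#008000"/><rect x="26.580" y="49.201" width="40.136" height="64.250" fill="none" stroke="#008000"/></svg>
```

Since the viewBox matches the mm dimensions, user units are millimetres directly. The only transform is the Y-flip y_m = 141.726 − y_svg.

Shape 1 is a quadratic bezier drawn with `<path>`. Its stroke #008000 means engrave at S210, F4013. After flipping Y the toolpath is (81.115,101.409) → (72.421,69.179) → (77.609,45.391) → (96.678,30.046).

Shape 2 is a circle drawn with `<circle>`. Its stroke #008000 means engrave at S210, F4013. After flipping Y the toolpath is (54.824,50.173) → (50.644,57.413) → (42.284,57.413) → (38.104,50.173) → (42.284,42.933) → (50.644,42.933) → (54.824,50.173), returning to the start.

Shape 3 is a quadratic bezier drawn with `<path>`. Its stroke #008000 means engrave at S210, F4013. After flipping Y the toolpath is (22.463,39.935) → (35.212,46.007) → (52.387,48.312) → (73.986,46.851).

Shape 4 is a line segment drawn with `<polyline>`. Its stroke #008000 means engrave at S210, F4013. After flipping Y the toolpath is (52.419,122.797) → (51.154,28.242).

Shape 5 is a quadratic bezier drawn with `<path>`. Its stroke #008000 means engrave at S210, F4013. After flipping Y the toolpath is (101.924,28.718) → (83.847,44.718) → (72.697,55.211) → (68.474,60.197).

Shape 6 is a cubic bezier drawn with `<path>`. Its stroke #008000 means engrave at S210, F4013. After flipping Y the toolpath is (133.505,76.538) → (92.232,75.422) → (43.586,56.823) → (25.453,42.900).

Shape 7 is a rectangle drawn with `<rect>`. Its stroke #008000 means engrave at S210, F4013. After flipping Y the toolpath is (26.580,92.525) → (66.716,92.525) → (66.716,28.275) → (26.580,28.275) → (26.580,92.525), returning to the start.

; LightBurn 1.6.03
; GRBL device profile, absolute coords
G21
G90
G0 X81.115 Y101.409
M4 S210
G1 X72.421 Y69.179 F4013
G1 X77.609 Y45.391
G1 X96.678 Y30.046
M5
G0 X54.824 Y50.173
M4 S210
G1 X50.644 Y57.413 F4013
G1 X42.284 Y57.413
G1 X38.104 Y50.173
G1 X42.284 Y42.933
G1 X50.644 Y42.933
G1 X54.824 Y50.173
M5
G0 X22.463 Y39.935
M4 S210
G1 X35.212 Y46.007 F4013
G1 X52.387 Y48.312
G1 X73.986 Y46.851
M5
G0 X52.419 Y122.797
M4 S210
G1 X51.154 Y28.242 F4013
M5
G0 X101.924 Y28.718
M4 S210
G1 X83.847 Y44.718 F4013
G1 X72.697 Y55.211
G1 X68.474 Y60.197
M5
G0 X133.505 Y76.538
M4 S210
G1 X92.232 Y75.422 F4013
G1 X43.586 Y56.823
G1 X25.453 Y42.900
M5
G0 X26.580 Y92.525
M4 S210
G1 X66.716 Y92.525 F4013
G1 X66.716 Y28.275
G1 X26.580 Y28.275
G1 X26.580 Y92.525
M5
G0 X0.000 Y0.000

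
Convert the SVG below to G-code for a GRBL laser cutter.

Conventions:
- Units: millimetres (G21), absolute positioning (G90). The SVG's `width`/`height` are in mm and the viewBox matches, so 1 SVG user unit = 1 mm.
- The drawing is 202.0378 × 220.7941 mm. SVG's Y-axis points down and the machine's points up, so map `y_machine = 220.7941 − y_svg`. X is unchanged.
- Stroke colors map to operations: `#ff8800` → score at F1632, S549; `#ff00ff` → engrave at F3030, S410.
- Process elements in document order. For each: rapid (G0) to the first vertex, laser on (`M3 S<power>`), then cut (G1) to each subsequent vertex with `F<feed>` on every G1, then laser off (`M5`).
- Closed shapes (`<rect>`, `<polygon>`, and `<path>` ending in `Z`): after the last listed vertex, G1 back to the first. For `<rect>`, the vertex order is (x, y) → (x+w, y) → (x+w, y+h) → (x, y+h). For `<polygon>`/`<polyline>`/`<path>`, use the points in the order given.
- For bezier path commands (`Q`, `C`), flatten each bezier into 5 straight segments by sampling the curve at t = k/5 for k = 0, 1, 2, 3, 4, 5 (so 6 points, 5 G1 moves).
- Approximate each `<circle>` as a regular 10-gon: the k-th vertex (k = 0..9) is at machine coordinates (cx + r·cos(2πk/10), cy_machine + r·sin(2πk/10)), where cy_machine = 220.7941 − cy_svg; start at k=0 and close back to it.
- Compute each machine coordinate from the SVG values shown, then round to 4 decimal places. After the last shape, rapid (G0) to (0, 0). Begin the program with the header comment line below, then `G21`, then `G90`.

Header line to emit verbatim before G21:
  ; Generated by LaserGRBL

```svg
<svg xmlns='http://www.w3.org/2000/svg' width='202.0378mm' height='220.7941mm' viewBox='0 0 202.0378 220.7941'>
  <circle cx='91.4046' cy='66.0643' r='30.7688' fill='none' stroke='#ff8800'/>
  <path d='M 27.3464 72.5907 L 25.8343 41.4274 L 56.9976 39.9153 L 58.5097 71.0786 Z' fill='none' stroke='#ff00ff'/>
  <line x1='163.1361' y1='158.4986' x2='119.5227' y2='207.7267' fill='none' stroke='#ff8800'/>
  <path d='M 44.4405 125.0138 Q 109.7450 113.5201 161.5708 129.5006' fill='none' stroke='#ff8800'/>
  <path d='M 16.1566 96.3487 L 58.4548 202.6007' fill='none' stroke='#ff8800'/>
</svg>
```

; Generated by LaserGRBL
G21
G90
G0 X122.1734 Y154.7298
M3 S549
G1 X116.2971 Y172.8152 F1632
G1 X100.9127 Y183.9927 F1632
G1 X81.8965 Y183.9927 F1632
G1 X66.5121 Y172.8152 F1632
G1 X60.6358 Y154.7298 F1632
G1 X66.5121 Y136.6444 F1632
G1 X81.8965 Y125.4669 F1632
G1 X100.9127 Y125.4669 F1632
G1 X116.2971 Y136.6444 F1632
G1 X122.1734 Y154.7298 F1632
M5
G0 X27.3464 Y148.2034
M3 S410
G1 X25.8343 Y179.3667 F3030
G1 X56.9976 Y180.8788 F3030
G1 X58.5097 Y149.7155 F3030
G1 X27.3464 Y148.2034 F3030
M5
G0 X163.1361 Y62.2955
M3 S549
G1 X119.5227 Y13.0674 F1632
M5
G0 X44.4405 Y95.7803
M3 S549
G1 X70.0232 Y99.2788 F1632
G1 X94.5275 Y100.5794 F1632
G1 X117.9536 Y99.6820 F1632
G1 X140.3013 Y96.5867 F1632
G1 X161.5708 Y91.2935 F1632
M5
G0 X16.1566 Y124.4454
M3 S549
G1 X58.4548 Y18.1934 F1632
M5
G0 X0.0000 Y0.0000

Since the viewBox matches the mm dimensions, user units are millimetres directly. The only transform is the Y-flip y_m = 220.7941 − y_svg.

Shape 1 is a circle drawn with `<circle>`. Its stroke #ff8800 means score at S549, F1632. After flipping Y the toolpath is (122.1734,154.7298) → (116.2971,172.8152) → (100.9127,183.9927) → (81.8965,183.9927) → (66.5121,172.8152) → (60.6358,154.7298) → (66.5121,136.6444) → (81.8965,125.4669) → (100.9127,125.4669) → (116.2971,136.6444) → (122.1734,154.7298), returning to the start.

Shape 2 is a regular polygon drawn with `<path>`. Its stroke #ff00ff means engrave at S410, F3030. After flipping Y the toolpath is (27.3464,148.2034) → (25.8343,179.3667) → (56.9976,180.8788) → (58.5097,149.7155) → (27.3464,148.2034), returning to the start.

Shape 3 is a line segment drawn with `<line>`. Its stroke #ff8800 means score at S549, F1632. After flipping Y the toolpath is (163.1361,62.2955) → (119.5227,13.0674).

Shape 4 is a quadratic bezier drawn with `<path>`. Its stroke #ff8800 means score at S549, F1632. After flipping Y the toolpath is (44.4405,95.7803) → (70.0232,99.2788) → (94.5275,100.5794) → (117.9536,99.6820) → (140.3013,96.5867) → (161.5708,91.2935).

Shape 5 is a line segment drawn with `<path>`. Its stroke #ff8800 means score at S549, F1632. After flipping Y the toolpath is (16.1566,124.4454) → (58.4548,18.1934).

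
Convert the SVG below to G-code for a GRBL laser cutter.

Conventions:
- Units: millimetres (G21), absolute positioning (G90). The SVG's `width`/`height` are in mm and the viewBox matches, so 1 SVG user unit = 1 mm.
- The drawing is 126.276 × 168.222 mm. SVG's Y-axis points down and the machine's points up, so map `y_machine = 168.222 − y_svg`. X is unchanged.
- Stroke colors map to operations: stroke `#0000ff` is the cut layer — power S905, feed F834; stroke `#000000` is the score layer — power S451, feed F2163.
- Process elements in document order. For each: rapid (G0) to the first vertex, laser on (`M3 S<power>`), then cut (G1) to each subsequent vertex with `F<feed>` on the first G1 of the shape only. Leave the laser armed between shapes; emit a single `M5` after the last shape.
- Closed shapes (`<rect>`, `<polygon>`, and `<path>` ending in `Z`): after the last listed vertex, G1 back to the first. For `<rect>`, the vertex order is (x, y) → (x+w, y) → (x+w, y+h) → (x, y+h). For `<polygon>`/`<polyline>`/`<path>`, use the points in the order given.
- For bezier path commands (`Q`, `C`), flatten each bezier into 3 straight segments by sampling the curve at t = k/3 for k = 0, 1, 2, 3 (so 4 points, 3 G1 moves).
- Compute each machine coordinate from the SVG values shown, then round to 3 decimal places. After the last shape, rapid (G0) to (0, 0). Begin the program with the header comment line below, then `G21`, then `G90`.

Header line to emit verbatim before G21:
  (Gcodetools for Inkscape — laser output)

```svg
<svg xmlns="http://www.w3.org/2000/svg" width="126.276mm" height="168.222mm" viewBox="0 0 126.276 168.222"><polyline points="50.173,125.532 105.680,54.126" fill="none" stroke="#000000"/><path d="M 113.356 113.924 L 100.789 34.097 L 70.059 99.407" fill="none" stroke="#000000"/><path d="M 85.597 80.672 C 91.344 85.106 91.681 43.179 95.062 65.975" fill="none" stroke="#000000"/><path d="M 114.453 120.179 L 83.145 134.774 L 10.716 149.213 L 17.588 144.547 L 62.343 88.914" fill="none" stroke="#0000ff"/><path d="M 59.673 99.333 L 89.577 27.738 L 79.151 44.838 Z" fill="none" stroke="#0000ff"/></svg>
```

1 u = 1 mm; y_m = 168.222 − y.

[1] `<polyline>` line segment, #000000→score S451 F2163: (50.173,42.690) → (105.680,114.096)

[2] `<path>` open polyline, #000000→score S451 F2163: (113.356,54.298) → (100.789,134.125) → (70.059,68.815)

[3] `<path>` cubic bezier, #000000→score S451 F2163: (85.597,87.550) → (89.854,94.455) → (92.383,107.583) → (95.062,102.247)

[4] `<path>` open polyline, #0000ff→cut S905 F834: (114.453,48.043) → (83.145,33.448) → (10.716,19.009) → (17.588,23.675) → (62.343,79.308)

[5] `<path>` closed polygon, #0000ff→cut S905 F834: (59.673,68.889) → (89.577,140.484) → (79.151,123.384) → (59.673,68.889) (closed)

(Gcodetools for Inkscape — laser output)
G21
G90
G0 X50.173 Y42.690
M3 S451
G1 X105.680 Y114.096 F2163
G0 X113.356 Y54.298
M3 S451
G1 X100.789 Y134.125 F2163
G1 X70.059 Y68.815
G0 X85.597 Y87.550
M3 S451
G1 X89.854 Y94.455 F2163
G1 X92.383 Y107.583
G1 X95.062 Y102.247
G0 X114.453 Y48.043
M3 S905
G1 X83.145 Y33.448 F834
G1 X10.716 Y19.009
G1 X17.588 Y23.675
G1 X62.343 Y79.308
G0 X59.673 Y68.889
M3 S905
G1 X89.577 Y140.484 F834
G1 X79.151 Y123.384
G1 X59.673 Y68.889
M5
G0 X0.000 Y0.000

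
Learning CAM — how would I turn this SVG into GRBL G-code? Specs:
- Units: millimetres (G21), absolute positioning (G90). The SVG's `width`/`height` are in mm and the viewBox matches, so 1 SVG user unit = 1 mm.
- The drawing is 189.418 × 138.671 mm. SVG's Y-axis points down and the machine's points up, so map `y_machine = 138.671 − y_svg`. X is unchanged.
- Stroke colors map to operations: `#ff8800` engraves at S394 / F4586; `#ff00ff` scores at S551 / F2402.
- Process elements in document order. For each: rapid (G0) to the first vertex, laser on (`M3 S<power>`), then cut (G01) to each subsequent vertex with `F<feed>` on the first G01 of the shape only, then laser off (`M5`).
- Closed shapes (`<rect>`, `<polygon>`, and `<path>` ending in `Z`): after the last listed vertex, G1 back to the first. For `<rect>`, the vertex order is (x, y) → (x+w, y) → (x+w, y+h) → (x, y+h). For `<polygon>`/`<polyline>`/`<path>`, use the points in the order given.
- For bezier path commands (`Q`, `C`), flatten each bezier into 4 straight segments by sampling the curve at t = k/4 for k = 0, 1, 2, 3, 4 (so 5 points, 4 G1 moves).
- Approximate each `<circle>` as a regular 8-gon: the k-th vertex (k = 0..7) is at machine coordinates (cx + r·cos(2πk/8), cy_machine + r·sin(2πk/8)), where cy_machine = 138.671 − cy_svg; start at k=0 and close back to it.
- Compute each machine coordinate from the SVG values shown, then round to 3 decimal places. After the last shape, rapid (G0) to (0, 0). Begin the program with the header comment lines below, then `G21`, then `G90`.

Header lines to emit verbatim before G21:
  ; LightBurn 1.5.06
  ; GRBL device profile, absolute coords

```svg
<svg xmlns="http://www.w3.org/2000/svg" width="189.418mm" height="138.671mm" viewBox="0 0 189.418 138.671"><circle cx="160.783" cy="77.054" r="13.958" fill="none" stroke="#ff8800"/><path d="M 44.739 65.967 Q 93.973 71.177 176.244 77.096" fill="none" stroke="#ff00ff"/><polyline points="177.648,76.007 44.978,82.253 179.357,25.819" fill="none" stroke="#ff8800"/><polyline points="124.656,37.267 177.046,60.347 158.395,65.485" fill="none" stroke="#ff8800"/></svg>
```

viewBox `0 0 189.418 138.671` with mm width/height → 1 unit = 1 mm. Flip: y_m = 138.671 − y_svg.

**Shape 1** — `<circle>` circle, stroke `#ff8800` → engrave (S394, F4586). Machine vertices: (174.741,61.617) → (170.653,71.487) → (160.783,75.575) → (150.913,71.487) → (146.825,61.617) → (150.913,51.747) → (160.783,47.659) → (170.653,51.747) → (174.741,61.617). Closed: final G1 returns to the first vertex.

**Shape 2** — `<path>` quadratic bezier, stroke `#ff00ff` → score (S551, F2402). Control points (SVG): P0=(44.739,65.967), P1=(93.973,71.177), P2=(176.244,77.096); sampled at t=k/4. Machine vertices: (44.739,72.704) → (71.421,70.055) → (102.232,67.317) → (137.173,64.490) → (176.244,61.575). Open path.

**Shape 3** — `<polyline>` open polyline, stroke `#ff8800` → engrave (S394, F4586). Machine vertices: (177.648,62.664) → (44.978,56.418) → (179.357,112.852). Open path.

**Shape 4** — `<polyline>` open polyline, stroke `#ff8800` → engrave (S394, F4586). Machine vertices: (124.656,101.404) → (177.046,78.324) → (158.395,73.186). Open path.

; LightBurn 1.5.06
; GRBL device profile, absolute coords
G21
G90
G0 X174.741 Y61.617
M3 S394
G01 X170.653 Y71.487 F4586
G01 X160.783 Y75.575
G01 X150.913 Y71.487
G01 X146.825 Y61.617
G01 X150.913 Y51.747
G01 X160.783 Y47.659
G01 X170.653 Y51.747
G01 X174.741 Y61.617
M5
G0 X44.739 Y72.704
M3 S551
G01 X71.421 Y70.055 F2402
G01 X102.232 Y67.317
G01 X137.173 Y64.490
G01 X176.244 Y61.575
M5
G0 X177.648 Y62.664
M3 S394
G01 X44.978 Y56.418 F4586
G01 X179.357 Y112.852
M5
G0 X124.656 Y101.404
M3 S394
G01 X177.046 Y78.324 F4586
G01 X158.395 Y73.186
M5
G0 X0.000 Y0.000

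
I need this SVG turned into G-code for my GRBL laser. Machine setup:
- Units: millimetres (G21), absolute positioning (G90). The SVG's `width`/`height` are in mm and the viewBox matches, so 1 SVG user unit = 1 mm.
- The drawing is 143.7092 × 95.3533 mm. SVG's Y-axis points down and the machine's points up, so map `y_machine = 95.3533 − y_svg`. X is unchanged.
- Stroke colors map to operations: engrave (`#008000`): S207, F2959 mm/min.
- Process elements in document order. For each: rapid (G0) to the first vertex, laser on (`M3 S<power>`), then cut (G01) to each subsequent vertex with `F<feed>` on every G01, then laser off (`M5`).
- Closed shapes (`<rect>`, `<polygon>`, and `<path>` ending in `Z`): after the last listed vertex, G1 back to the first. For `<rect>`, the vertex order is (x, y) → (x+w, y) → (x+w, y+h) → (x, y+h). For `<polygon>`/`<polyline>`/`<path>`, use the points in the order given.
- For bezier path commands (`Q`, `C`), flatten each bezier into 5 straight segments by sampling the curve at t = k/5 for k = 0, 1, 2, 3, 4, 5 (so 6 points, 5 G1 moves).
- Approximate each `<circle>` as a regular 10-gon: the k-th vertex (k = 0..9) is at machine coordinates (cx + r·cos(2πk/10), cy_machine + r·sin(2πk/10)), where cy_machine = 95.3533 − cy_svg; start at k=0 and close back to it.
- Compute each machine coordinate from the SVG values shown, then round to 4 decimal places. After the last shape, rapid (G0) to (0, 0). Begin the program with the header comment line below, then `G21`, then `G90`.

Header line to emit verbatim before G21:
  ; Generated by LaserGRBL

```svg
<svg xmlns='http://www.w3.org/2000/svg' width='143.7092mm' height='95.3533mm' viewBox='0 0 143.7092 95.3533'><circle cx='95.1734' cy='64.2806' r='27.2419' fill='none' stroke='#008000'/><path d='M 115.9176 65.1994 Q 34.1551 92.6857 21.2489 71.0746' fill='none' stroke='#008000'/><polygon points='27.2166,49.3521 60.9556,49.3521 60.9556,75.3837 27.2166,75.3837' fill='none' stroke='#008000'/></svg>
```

viewBox `0 0 143.7092 95.3533` with mm width/height → 1 unit = 1 mm. Flip: y_m = 95.3533 − y_svg.

**Shape 1** — `<circle>` circle, stroke `#008000` → engrave (S207, F2959). Machine vertices: (122.4153,31.0727) → (117.2126,47.0851) → (103.5916,56.9813) → (86.7552,56.9813) → (73.1342,47.0851) → (67.9315,31.0727) → (73.1342,15.0603) → (86.7552,5.1641) → (103.5916,5.1641) → (117.2126,15.0603) → (122.4153,31.0727). Closed: final G1 returns to the first vertex.

**Shape 2** — `<path>` quadratic bezier, stroke `#008000` → engrave (S207, F2959). Control points (SVG): P0=(115.9176,65.1994), P1=(34.1551,92.6857), P2=(21.2489,71.0746); sampled at t=k/5. Machine vertices: (115.9176,30.1539) → (85.9669,21.1233) → (61.5246,16.0204) → (42.5909,14.8454) → (29.1656,17.5982) → (21.2489,24.2787). Open path.

**Shape 3** — `<polygon>` rectangle, stroke `#008000` → engrave (S207, F2959). Machine vertices: (27.2166,46.0012) → (60.9556,46.0012) → (60.9556,19.9696) → (27.2166,19.9696) → (27.2166,46.0012). Closed: final G1 returns to the first vertex.

; Generated by LaserGRBL
G21
G90
G0 X122.4153 Y31.0727
M3 S207
G01 X117.2126 Y47.0851 F2959
G01 X103.5916 Y56.9813 F2959
G01 X86.7552 Y56.9813 F2959
G01 X73.1342 Y47.0851 F2959
G01 X67.9315 Y31.0727 F2959
G01 X73.1342 Y15.0603 F2959
G01 X86.7552 Y5.1641 F2959
G01 X103.5916 Y5.1641 F2959
G01 X117.2126 Y15.0603 F2959
G01 X122.4153 Y31.0727 F2959
M5
G0 X115.9176 Y30.1539
M3 S207
G01 X85.9669 Y21.1233 F2959
G01 X61.5246 Y16.0204 F2959
G01 X42.5909 Y14.8454 F2959
G01 X29.1656 Y17.5982 F2959
G01 X21.2489 Y24.2787 F2959
M5
G0 X27.2166 Y46.0012
M3 S207
G01 X60.9556 Y46.0012 F2959
G01 X60.9556 Y19.9696 F2959
G01 X27.2166 Y19.9696 F2959
G01 X27.2166 Y46.0012 F2959
M5
G0 X0.0000 Y0.0000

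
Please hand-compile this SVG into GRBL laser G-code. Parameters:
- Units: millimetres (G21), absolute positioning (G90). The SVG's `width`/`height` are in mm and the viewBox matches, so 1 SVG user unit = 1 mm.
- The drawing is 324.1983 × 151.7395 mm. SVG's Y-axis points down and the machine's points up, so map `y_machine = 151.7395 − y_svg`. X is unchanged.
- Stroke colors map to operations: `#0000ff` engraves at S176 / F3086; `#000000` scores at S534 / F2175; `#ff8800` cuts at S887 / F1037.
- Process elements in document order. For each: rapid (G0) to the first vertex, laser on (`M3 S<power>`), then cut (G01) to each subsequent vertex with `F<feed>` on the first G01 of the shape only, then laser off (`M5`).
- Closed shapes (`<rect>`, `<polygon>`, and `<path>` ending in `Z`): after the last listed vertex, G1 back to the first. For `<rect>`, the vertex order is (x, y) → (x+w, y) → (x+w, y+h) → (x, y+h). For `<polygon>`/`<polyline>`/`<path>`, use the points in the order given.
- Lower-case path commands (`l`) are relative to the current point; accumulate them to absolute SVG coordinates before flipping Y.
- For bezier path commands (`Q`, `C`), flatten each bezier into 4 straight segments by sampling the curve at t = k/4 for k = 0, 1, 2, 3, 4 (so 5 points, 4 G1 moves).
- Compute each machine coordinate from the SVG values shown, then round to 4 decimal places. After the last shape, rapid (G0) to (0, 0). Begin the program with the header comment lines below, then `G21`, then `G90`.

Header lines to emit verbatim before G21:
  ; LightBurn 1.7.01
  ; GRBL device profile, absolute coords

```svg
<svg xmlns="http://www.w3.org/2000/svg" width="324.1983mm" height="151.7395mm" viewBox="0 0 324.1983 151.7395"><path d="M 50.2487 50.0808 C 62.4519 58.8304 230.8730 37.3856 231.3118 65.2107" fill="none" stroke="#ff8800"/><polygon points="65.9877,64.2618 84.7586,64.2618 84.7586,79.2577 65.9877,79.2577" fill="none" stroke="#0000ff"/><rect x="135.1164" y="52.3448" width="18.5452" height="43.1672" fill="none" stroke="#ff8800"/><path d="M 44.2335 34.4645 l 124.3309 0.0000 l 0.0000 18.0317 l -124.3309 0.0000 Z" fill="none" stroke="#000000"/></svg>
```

Since the viewBox matches the mm dimensions, user units are millimetres directly. The only transform is the Y-flip y_m = 151.7395 − y_svg.

Shape 1 is a cubic bezier drawn with `<path>`. Its stroke #ff8800 means cut at S887, F1037. After flipping Y the toolpath is (50.2487,101.6587) → (83.6263,99.5163) → (145.1919,101.2471) → (204.5516,99.4011) → (231.3118,86.5288).

Shape 2 is a rectangle drawn with `<polygon>`. Its stroke #0000ff means engrave at S176, F3086. After flipping Y the toolpath is (65.9877,87.4777) → (84.7586,87.4777) → (84.7586,72.4818) → (65.9877,72.4818) → (65.9877,87.4777), returning to the start.

Shape 3 is a rectangle drawn with `<rect>`. Its stroke #ff8800 means cut at S887, F1037. After flipping Y the toolpath is (135.1164,99.3947) → (153.6616,99.3947) → (153.6616,56.2275) → (135.1164,56.2275) → (135.1164,99.3947), returning to the start.

Shape 4 is a rectangle drawn with `<path>`. Its stroke #000000 means score at S534, F2175. After flipping Y the toolpath is (44.2335,117.2750) → (168.5644,117.2750) → (168.5644,99.2433) → (44.2335,99.2433) → (44.2335,117.2750), returning to the start.

; LightBurn 1.7.01
; GRBL device profile, absolute coords
G21
G90
G0 X50.2487 Y101.6587
M3 S887
G01 X83.6263 Y99.5163 F1037
G01 X145.1919 Y101.2471
G01 X204.5516 Y99.4011
G01 X231.3118 Y86.5288
M5
G0 X65.9877 Y87.4777
M3 S176
G01 X84.7586 Y87.4777 F3086
G01 X84.7586 Y72.4818
G01 X65.9877 Y72.4818
G01 X65.9877 Y87.4777
M5
G0 X135.1164 Y99.3947
M3 S887
G01 X153.6616 Y99.3947 F1037
G01 X153.6616 Y56.2275
G01 X135.1164 Y56.2275
G01 X135.1164 Y99.3947
M5
G0 X44.2335 Y117.2750
M3 S534
G01 X168.5644 Y117.2750 F2175
G01 X168.5644 Y99.2433
G01 X44.2335 Y99.2433
G01 X44.2335 Y117.2750
M5
G0 X0.0000 Y0.0000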